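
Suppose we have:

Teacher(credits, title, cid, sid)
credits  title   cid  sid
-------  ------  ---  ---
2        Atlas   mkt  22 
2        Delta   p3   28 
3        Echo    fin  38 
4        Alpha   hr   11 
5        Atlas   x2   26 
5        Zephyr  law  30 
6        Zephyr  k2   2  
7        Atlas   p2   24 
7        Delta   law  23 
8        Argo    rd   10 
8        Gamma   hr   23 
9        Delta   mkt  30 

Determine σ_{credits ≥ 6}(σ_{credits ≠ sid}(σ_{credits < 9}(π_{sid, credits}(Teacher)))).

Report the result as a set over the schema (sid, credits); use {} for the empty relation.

{(10, 8), (2, 6), (23, 7), (23, 8), (24, 7)}

π_{sid, credits} gives {(10, 8), (11, 4), (2, 6), (22, 2), (23, 7), (23, 8), (24, 7), (26, 5), (28, 2), (30, 5), (30, 9), (38, 3)}.
Filtering on credits < 9 leaves {(10, 8), (11, 4), (2, 6), (22, 2), (23, 7), (23, 8), (24, 7), (26, 5), (28, 2), (30, 5), (38, 3)}.
Filtering on credits ≠ sid leaves {(10, 8), (11, 4), (2, 6), (22, 2), (23, 7), (23, 8), (24, 7), (26, 5), (28, 2), (30, 5), (38, 3)}.
Filtering on credits ≥ 6 leaves {(10, 8), (2, 6), (23, 7), (23, 8), (24, 7)}.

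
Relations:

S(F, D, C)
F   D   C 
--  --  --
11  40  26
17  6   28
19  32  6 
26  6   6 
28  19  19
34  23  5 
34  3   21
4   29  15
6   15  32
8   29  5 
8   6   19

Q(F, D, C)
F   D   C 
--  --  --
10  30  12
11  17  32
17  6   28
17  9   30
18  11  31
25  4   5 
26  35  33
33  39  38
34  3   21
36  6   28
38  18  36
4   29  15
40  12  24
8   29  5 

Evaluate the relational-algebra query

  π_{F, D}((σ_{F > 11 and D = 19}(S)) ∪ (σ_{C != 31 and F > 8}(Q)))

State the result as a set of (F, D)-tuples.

{(10, 30), (11, 17), (17, 6), (17, 9), (25, 4), (26, 35), (28, 19), (33, 39), (34, 3), (36, 6), (38, 18), (40, 12)}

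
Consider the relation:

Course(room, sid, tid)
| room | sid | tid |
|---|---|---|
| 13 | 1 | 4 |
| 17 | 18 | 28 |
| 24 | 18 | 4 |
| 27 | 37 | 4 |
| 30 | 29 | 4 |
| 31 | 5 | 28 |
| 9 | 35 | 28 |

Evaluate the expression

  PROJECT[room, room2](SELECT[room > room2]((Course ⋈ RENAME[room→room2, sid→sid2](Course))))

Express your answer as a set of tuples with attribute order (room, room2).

ρ[room→room2, sid→sid2]: schema becomes (room2, sid2, tid); tuples unchanged.
Natural join on tid: {(13, 1, 4, 13, 1), (13, 1, 4, 24, 18), (13, 1, 4, 27, 37), (13, 1, 4, 30, 29), (17, 18, 28, 17, 18), (17, 18, 28, 31, 5), (17, 18, 28, 9, 35), (24, 18, 4, 13, 1), (24, 18, 4, 24, 18), (24, 18, 4, 27, 37), (24, 18, 4, 30, 29), (27, 37, 4, 13, 1), (27, 37, 4, 24, 18), (27, 37, 4, 27, 37), (27, 37, 4, 30, 29), (30, 29, 4, 13, 1), (30, 29, 4, 24, 18), (30, 29, 4, 27, 37), (30, 29, 4, 30, 29), (31, 5, 28, 17, 18), (31, 5, 28, 31, 5), (31, 5, 28, 9, 35), (9, 35, 28, 17, 18), (9, 35, 28, 31, 5), (9, 35, 28, 9, 35)}
σ[room > room2]: keep tuples satisfying room > room2 → {(17, 18, 28, 9, 35), (24, 18, 4, 13, 1), (27, 37, 4, 13, 1), (27, 37, 4, 24, 18), (30, 29, 4, 13, 1), (30, 29, 4, 24, 18), (30, 29, 4, 27, 37), (31, 5, 28, 17, 18), (31, 5, 28, 9, 35)}
π_{room, room2} gives {(17, 9), (24, 13), (27, 13), (27, 24), (30, 13), (30, 24), (30, 27), (31, 17), (31, 9)}.

{(17, 9), (24, 13), (27, 13), (27, 24), (30, 13), (30, 24), (30, 27), (31, 17), (31, 9)}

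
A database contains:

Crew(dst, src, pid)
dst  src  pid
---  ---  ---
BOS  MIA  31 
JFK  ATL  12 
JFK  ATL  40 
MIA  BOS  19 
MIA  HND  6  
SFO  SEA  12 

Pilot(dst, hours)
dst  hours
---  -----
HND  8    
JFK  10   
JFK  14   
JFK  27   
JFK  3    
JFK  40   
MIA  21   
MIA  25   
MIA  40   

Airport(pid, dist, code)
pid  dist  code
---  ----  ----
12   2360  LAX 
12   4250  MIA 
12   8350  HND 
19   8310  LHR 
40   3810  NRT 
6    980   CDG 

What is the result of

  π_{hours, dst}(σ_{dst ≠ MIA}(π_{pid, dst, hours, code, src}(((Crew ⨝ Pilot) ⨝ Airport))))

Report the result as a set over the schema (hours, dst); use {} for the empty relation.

{(10, JFK), (14, JFK), (27, JFK), (3, JFK), (40, JFK)}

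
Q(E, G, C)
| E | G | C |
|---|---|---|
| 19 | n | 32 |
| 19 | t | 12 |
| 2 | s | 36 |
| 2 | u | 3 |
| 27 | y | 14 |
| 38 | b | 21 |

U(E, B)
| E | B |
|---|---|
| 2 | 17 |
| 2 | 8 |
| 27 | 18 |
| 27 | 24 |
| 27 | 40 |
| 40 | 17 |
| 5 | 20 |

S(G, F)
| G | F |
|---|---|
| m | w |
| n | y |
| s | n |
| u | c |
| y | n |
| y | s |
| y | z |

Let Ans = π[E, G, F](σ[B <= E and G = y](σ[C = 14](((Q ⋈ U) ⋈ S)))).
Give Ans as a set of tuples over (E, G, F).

Joining Q and U on E yields {(2, s, 36, 17), (2, s, 36, 8), (2, u, 3, 17), (2, u, 3, 8), (27, y, 14, 18), (27, y, 14, 24), (27, y, 14, 40)}.
Joining (Q ⋈ U) and S on G yields {(2, s, 36, 17, n), (2, s, 36, 8, n), (2, u, 3, 17, c), (2, u, 3, 8, c), (27, y, 14, 18, n), (27, y, 14, 18, s), (27, y, 14, 18, z), (27, y, 14, 24, n), (27, y, 14, 24, s), (27, y, 14, 24, z), (27, y, 14, 40, n), (27, y, 14, 40, s), (27, y, 14, 40, z)}.
σ[C = 14]: keep tuples satisfying C = 14 → {(27, y, 14, 18, n), (27, y, 14, 18, s), (27, y, 14, 18, z), (27, y, 14, 24, n), (27, y, 14, 24, s), (27, y, 14, 24, z), (27, y, 14, 40, n), (27, y, 14, 40, s), (27, y, 14, 40, z)}
σ[B <= E and G = y]: keep tuples satisfying B <= E and G = y → {(27, y, 14, 18, n), (27, y, 14, 18, s), (27, y, 14, 18, z), (27, y, 14, 24, n), (27, y, 14, 24, s), (27, y, 14, 24, z)}
Keep only column(s) E, G, F (3 duplicate(s) eliminated): {(27, y, n), (27, y, s), (27, y, z)}

{(27, y, n), (27, y, s), (27, y, z)}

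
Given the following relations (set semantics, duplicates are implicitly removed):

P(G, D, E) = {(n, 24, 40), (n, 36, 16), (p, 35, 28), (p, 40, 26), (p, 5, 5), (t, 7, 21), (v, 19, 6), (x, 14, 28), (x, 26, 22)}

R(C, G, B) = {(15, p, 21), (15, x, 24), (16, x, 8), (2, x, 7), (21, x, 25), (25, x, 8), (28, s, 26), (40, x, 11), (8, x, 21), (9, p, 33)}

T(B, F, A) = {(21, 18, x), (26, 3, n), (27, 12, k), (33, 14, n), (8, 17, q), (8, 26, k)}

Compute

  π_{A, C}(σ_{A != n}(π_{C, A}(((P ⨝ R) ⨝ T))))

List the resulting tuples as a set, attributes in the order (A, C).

Joining P and R on G yields {(p, 35, 28, 15, 21), (p, 35, 28, 9, 33), (p, 40, 26, 15, 21), (p, 40, 26, 9, 33), (p, 5, 5, 15, 21), (p, 5, 5, 9, 33), (x, 14, 28, 15, 24), (x, 14, 28, 16, 8), (x, 14, 28, 2, 7), (x, 14, 28, 21, 25), (x, 14, 28, 25, 8), (x, 14, 28, 40, 11), (x, 14, 28, 8, 21), (x, 26, 22, 15, 24), (x, 26, 22, 16, 8), (x, 26, 22, 2, 7), (x, 26, 22, 21, 25), (x, 26, 22, 25, 8), (x, 26, 22, 40, 11), (x, 26, 22, 8, 21)}.
Joining (P ⨝ R) and T on B yields {(p, 35, 28, 15, 21, 18, x), (p, 35, 28, 9, 33, 14, n), (p, 40, 26, 15, 21, 18, x), (p, 40, 26, 9, 33, 14, n), (p, 5, 5, 15, 21, 18, x), (p, 5, 5, 9, 33, 14, n), (x, 14, 28, 16, 8, 17, q), (x, 14, 28, 16, 8, 26, k), (x, 14, 28, 25, 8, 17, q), (x, 14, 28, 25, 8, 26, k), (x, 14, 28, 8, 21, 18, x), (x, 26, 22, 16, 8, 17, q), (x, 26, 22, 16, 8, 26, k), (x, 26, 22, 25, 8, 17, q), (x, 26, 22, 25, 8, 26, k), (x, 26, 22, 8, 21, 18, x)}.
π_{C, A} gives {(15, x), (16, k), (16, q), (25, k), (25, q), (8, x), (9, n)} (9 duplicate(s) eliminated).
σ[A != n]: keep tuples satisfying A != n → {(15, x), (16, k), (16, q), (25, k), (25, q), (8, x)}
π_{A, C} gives {(k, 16), (k, 25), (q, 16), (q, 25), (x, 15), (x, 8)}.

{(k, 16), (k, 25), (q, 16), (q, 25), (x, 15), (x, 8)}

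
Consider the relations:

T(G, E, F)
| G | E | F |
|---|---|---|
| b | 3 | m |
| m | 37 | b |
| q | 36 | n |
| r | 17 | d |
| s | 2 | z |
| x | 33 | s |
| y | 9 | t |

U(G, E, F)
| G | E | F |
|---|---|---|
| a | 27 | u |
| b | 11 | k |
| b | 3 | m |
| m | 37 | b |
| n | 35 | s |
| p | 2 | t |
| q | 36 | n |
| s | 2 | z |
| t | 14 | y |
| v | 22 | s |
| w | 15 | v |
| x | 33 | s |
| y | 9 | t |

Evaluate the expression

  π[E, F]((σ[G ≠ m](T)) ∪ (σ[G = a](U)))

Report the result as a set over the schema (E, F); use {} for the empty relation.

{(17, d), (2, z), (27, u), (3, m), (33, s), (36, n), (9, t)}

Filtering on G ≠ m leaves {(b, 3, m), (q, 36, n), (r, 17, d), (s, 2, z), (x, 33, s), (y, 9, t)}.
Filtering on G = a leaves {(a, 27, u)}.
Union: {(b, 3, m), (q, 36, n), (r, 17, d), (s, 2, z), (x, 33, s), (y, 9, t)} with {(a, 27, u)} → {(a, 27, u), (b, 3, m), (q, 36, n), (r, 17, d), (s, 2, z), (x, 33, s), (y, 9, t)}
Projecting to E, F: {(17, d), (2, z), (27, u), (3, m), (33, s), (36, n), (9, t)}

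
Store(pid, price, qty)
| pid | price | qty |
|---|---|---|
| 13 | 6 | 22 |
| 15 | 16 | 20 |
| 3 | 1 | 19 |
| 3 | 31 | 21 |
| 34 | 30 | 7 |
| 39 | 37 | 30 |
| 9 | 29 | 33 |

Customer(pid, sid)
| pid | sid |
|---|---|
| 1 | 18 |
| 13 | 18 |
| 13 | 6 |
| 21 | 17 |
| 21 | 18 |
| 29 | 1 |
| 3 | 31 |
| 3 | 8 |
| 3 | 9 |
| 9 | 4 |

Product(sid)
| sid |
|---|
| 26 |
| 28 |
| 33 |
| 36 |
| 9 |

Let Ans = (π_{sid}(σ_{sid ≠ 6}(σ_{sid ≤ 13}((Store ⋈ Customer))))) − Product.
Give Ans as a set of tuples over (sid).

Natural join on pid: {(13, 6, 22, 18), (13, 6, 22, 6), (3, 1, 19, 31), (3, 1, 19, 8), (3, 1, 19, 9), (3, 31, 21, 31), (3, 31, 21, 8), (3, 31, 21, 9), (9, 29, 33, 4)}
σ[sid ≤ 13]: keep tuples satisfying sid ≤ 13 → {(13, 6, 22, 6), (3, 1, 19, 8), (3, 1, 19, 9), (3, 31, 21, 8), (3, 31, 21, 9), (9, 29, 33, 4)}
σ[sid ≠ 6]: keep tuples satisfying sid ≠ 6 → {(3, 1, 19, 8), (3, 1, 19, 9), (3, 31, 21, 8), (3, 31, 21, 9), (9, 29, 33, 4)}
Keep only column(s) sid (2 duplicate(s) eliminated): {4, 8, 9}
Difference: {4, 8, 9} with {26, 28, 33, 36, 9} → {4, 8}

{4, 8}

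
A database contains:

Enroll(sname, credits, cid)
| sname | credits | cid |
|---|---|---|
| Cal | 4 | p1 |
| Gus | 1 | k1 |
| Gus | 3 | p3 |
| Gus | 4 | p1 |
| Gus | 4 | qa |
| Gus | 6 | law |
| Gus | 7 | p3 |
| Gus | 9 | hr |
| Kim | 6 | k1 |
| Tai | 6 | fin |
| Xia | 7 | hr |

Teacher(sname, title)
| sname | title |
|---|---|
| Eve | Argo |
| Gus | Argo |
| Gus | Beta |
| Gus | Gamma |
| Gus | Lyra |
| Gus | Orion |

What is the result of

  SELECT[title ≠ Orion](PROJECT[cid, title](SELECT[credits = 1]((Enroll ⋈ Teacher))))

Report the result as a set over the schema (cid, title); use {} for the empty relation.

{(k1, Argo), (k1, Beta), (k1, Gamma), (k1, Lyra)}

Natural join on sname: {(Gus, 1, k1, Argo), (Gus, 1, k1, Beta), (Gus, 1, k1, Gamma), (Gus, 1, k1, Lyra), (Gus, 1, k1, Orion), (Gus, 3, p3, Argo), (Gus, 3, p3, Beta), (Gus, 3, p3, Gamma), (Gus, 3, p3, Lyra), (Gus, 3, p3, Orion), (Gus, 4, p1, Argo), (Gus, 4, p1, Beta), (Gus, 4, p1, Gamma), (Gus, 4, p1, Lyra), (Gus, 4, p1, Orion), (Gus, 4, qa, Argo), (Gus, 4, qa, Beta), (Gus, 4, qa, Gamma), (Gus, 4, qa, Lyra), (Gus, 4, qa, Orion), (Gus, 6, law, Argo), (Gus, 6, law, Beta), (Gus, 6, law, Gamma), (Gus, 6, law, Lyra), (Gus, 6, law, Orion), (Gus, 7, p3, Argo), (Gus, 7, p3, Beta), (Gus, 7, p3, Gamma), (Gus, 7, p3, Lyra), (Gus, 7, p3, Orion), (Gus, 9, hr, Argo), (Gus, 9, hr, Beta), (Gus, 9, hr, Gamma), (Gus, 9, hr, Lyra), (Gus, 9, hr, Orion)}
Selection credits = 1: {(Gus, 1, k1, Argo), (Gus, 1, k1, Beta), (Gus, 1, k1, Gamma), (Gus, 1, k1, Lyra), (Gus, 1, k1, Orion)}
Projecting to cid, title: {(k1, Argo), (k1, Beta), (k1, Gamma), (k1, Lyra), (k1, Orion)}
Selection title ≠ Orion: {(k1, Argo), (k1, Beta), (k1, Gamma), (k1, Lyra)}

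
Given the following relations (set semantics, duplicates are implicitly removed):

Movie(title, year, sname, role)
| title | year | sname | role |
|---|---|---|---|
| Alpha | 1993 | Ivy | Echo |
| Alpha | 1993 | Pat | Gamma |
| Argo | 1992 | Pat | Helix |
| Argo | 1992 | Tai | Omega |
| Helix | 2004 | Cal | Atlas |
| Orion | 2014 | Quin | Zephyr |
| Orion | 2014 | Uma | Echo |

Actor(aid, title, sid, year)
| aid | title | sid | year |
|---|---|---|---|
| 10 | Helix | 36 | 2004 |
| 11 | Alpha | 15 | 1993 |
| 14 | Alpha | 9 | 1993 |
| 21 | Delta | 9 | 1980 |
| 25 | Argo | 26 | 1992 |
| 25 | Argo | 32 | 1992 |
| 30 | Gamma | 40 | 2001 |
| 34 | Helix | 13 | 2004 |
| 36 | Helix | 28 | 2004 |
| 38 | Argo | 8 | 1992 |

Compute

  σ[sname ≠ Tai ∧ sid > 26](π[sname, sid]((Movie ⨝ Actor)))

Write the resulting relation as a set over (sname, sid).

Joining Movie and Actor on title, year yields {(Alpha, 1993, Ivy, Echo, 11, 15), (Alpha, 1993, Ivy, Echo, 14, 9), (Alpha, 1993, Pat, Gamma, 11, 15), (Alpha, 1993, Pat, Gamma, 14, 9), (Argo, 1992, Pat, Helix, 25, 26), (Argo, 1992, Pat, Helix, 25, 32), (Argo, 1992, Pat, Helix, 38, 8), (Argo, 1992, Tai, Omega, 25, 26), (Argo, 1992, Tai, Omega, 25, 32), (Argo, 1992, Tai, Omega, 38, 8), (Helix, 2004, Cal, Atlas, 10, 36), (Helix, 2004, Cal, Atlas, 34, 13), (Helix, 2004, Cal, Atlas, 36, 28)}.
π_{sname, sid} gives {(Cal, 13), (Cal, 28), (Cal, 36), (Ivy, 15), (Ivy, 9), (Pat, 15), (Pat, 26), (Pat, 32), (Pat, 8), (Pat, 9), (Tai, 26), (Tai, 32), (Tai, 8)}.
Filtering on sname ≠ Tai ∧ sid > 26 leaves {(Cal, 28), (Cal, 36), (Pat, 32)}.

{(Cal, 28), (Cal, 36), (Pat, 32)}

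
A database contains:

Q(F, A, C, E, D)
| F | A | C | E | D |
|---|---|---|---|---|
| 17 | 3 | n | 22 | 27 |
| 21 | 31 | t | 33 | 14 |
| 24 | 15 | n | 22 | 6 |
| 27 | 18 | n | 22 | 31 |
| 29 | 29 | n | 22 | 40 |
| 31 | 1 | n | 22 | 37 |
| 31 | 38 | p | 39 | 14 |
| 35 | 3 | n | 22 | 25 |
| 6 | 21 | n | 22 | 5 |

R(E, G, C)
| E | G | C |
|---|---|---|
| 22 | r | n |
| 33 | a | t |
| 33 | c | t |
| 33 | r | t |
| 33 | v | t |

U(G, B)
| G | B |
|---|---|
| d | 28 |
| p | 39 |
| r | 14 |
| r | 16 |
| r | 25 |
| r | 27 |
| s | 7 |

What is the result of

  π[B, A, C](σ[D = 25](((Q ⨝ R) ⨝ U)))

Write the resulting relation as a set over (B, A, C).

Q ⋈ R (natural join on C, E): {(17, 3, n, 22, 27, r), (21, 31, t, 33, 14, a), (21, 31, t, 33, 14, c), (21, 31, t, 33, 14, r), (21, 31, t, 33, 14, v), (24, 15, n, 22, 6, r), (27, 18, n, 22, 31, r), (29, 29, n, 22, 40, r), (31, 1, n, 22, 37, r), (35, 3, n, 22, 25, r), (6, 21, n, 22, 5, r)}
(Q ⨝ R) ⋈ U (natural join on G): {(17, 3, n, 22, 27, r, 14), (17, 3, n, 22, 27, r, 16), (17, 3, n, 22, 27, r, 25), (17, 3, n, 22, 27, r, 27), (21, 31, t, 33, 14, r, 14), (21, 31, t, 33, 14, r, 16), (21, 31, t, 33, 14, r, 25), (21, 31, t, 33, 14, r, 27), (24, 15, n, 22, 6, r, 14), (24, 15, n, 22, 6, r, 16), (24, 15, n, 22, 6, r, 25), (24, 15, n, 22, 6, r, 27), (27, 18, n, 22, 31, r, 14), (27, 18, n, 22, 31, r, 16), (27, 18, n, 22, 31, r, 25), (27, 18, n, 22, 31, r, 27), (29, 29, n, 22, 40, r, 14), (29, 29, n, 22, 40, r, 16), (29, 29, n, 22, 40, r, 25), (29, 29, n, 22, 40, r, 27), (31, 1, n, 22, 37, r, 14), (31, 1, n, 22, 37, r, 16), (31, 1, n, 22, 37, r, 25), (31, 1, n, 22, 37, r, 27), (35, 3, n, 22, 25, r, 14), (35, 3, n, 22, 25, r, 16), (35, 3, n, 22, 25, r, 25), (35, 3, n, 22, 25, r, 27), (6, 21, n, 22, 5, r, 14), (6, 21, n, 22, 5, r, 16), (6, 21, n, 22, 5, r, 25), (6, 21, n, 22, 5, r, 27)}
σ[D = 25]: keep tuples satisfying D = 25 → {(35, 3, n, 22, 25, r, 14), (35, 3, n, 22, 25, r, 16), (35, 3, n, 22, 25, r, 25), (35, 3, n, 22, 25, r, 27)}
π[B, A, C]: project onto (B, A, C) → {(14, 3, n), (16, 3, n), (25, 3, n), (27, 3, n)}

{(14, 3, n), (16, 3, n), (25, 3, n), (27, 3, n)}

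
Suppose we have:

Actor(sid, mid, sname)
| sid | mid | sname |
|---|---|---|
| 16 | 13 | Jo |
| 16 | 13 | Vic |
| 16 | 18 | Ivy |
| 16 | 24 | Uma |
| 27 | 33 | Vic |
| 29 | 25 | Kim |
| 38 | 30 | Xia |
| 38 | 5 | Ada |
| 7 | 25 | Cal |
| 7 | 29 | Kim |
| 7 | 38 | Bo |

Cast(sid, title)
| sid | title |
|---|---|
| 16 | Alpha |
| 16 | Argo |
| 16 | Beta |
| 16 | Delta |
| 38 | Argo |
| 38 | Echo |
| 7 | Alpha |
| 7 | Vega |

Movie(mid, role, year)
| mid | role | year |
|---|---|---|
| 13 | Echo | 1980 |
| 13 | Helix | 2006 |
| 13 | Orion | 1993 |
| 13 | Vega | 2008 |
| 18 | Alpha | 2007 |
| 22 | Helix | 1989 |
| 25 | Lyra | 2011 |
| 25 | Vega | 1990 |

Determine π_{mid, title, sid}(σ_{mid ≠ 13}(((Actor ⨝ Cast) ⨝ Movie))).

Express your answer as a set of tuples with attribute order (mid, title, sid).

Actor ⋈ Cast (natural join on sid): {(16, 13, Jo, Alpha), (16, 13, Jo, Argo), (16, 13, Jo, Beta), (16, 13, Jo, Delta), (16, 13, Vic, Alpha), (16, 13, Vic, Argo), (16, 13, Vic, Beta), (16, 13, Vic, Delta), (16, 18, Ivy, Alpha), (16, 18, Ivy, Argo), (16, 18, Ivy, Beta), (16, 18, Ivy, Delta), (16, 24, Uma, Alpha), (16, 24, Uma, Argo), (16, 24, Uma, Beta), (16, 24, Uma, Delta), (38, 30, Xia, Argo), (38, 30, Xia, Echo), (38, 5, Ada, Argo), (38, 5, Ada, Echo), (7, 25, Cal, Alpha), (7, 25, Cal, Vega), (7, 29, Kim, Alpha), (7, 29, Kim, Vega), (7, 38, Bo, Alpha), (7, 38, Bo, Vega)}
(Actor ⨝ Cast) ⋈ Movie (natural join on mid): {(16, 13, Jo, Alpha, Echo, 1980), (16, 13, Jo, Alpha, Helix, 2006), (16, 13, Jo, Alpha, Orion, 1993), (16, 13, Jo, Alpha, Vega, 2008), (16, 13, Jo, Argo, Echo, 1980), (16, 13, Jo, Argo, Helix, 2006), (16, 13, Jo, Argo, Orion, 1993), (16, 13, Jo, Argo, Vega, 2008), (16, 13, Jo, Beta, Echo, 1980), (16, 13, Jo, Beta, Helix, 2006), (16, 13, Jo, Beta, Orion, 1993), (16, 13, Jo, Beta, Vega, 2008), (16, 13, Jo, Delta, Echo, 1980), (16, 13, Jo, Delta, Helix, 2006), (16, 13, Jo, Delta, Orion, 1993), (16, 13, Jo, Delta, Vega, 2008), (16, 13, Vic, Alpha, Echo, 1980), (16, 13, Vic, Alpha, Helix, 2006), (16, 13, Vic, Alpha, Orion, 1993), (16, 13, Vic, Alpha, Vega, 2008), (16, 13, Vic, Argo, Echo, 1980), (16, 13, Vic, Argo, Helix, 2006), (16, 13, Vic, Argo, Orion, 1993), (16, 13, Vic, Argo, Vega, 2008), (16, 13, Vic, Beta, Echo, 1980), (16, 13, Vic, Beta, Helix, 2006), (16, 13, Vic, Beta, Orion, 1993), (16, 13, Vic, Beta, Vega, 2008), (16, 13, Vic, Delta, Echo, 1980), (16, 13, Vic, Delta, Helix, 2006), (16, 13, Vic, Delta, Orion, 1993), (16, 13, Vic, Delta, Vega, 2008), (16, 18, Ivy, Alpha, Alpha, 2007), (16, 18, Ivy, Argo, Alpha, 2007), (16, 18, Ivy, Beta, Alpha, 2007), (16, 18, Ivy, Delta, Alpha, 2007), (7, 25, Cal, Alpha, Lyra, 2011), (7, 25, Cal, Alpha, Vega, 1990), (7, 25, Cal, Vega, Lyra, 2011), (7, 25, Cal, Vega, Vega, 1990)}
Filtering on mid ≠ 13 leaves {(16, 18, Ivy, Alpha, Alpha, 2007), (16, 18, Ivy, Argo, Alpha, 2007), (16, 18, Ivy, Beta, Alpha, 2007), (16, 18, Ivy, Delta, Alpha, 2007), (7, 25, Cal, Alpha, Lyra, 2011), (7, 25, Cal, Alpha, Vega, 1990), (7, 25, Cal, Vega, Lyra, 2011), (7, 25, Cal, Vega, Vega, 1990)}.
Keep only column(s) mid, title, sid (2 duplicate(s) eliminated): {(18, Alpha, 16), (18, Argo, 16), (18, Beta, 16), (18, Delta, 16), (25, Alpha, 7), (25, Vega, 7)}

{(18, Alpha, 16), (18, Argo, 16), (18, Beta, 16), (18, Delta, 16), (25, Alpha, 7), (25, Vega, 7)}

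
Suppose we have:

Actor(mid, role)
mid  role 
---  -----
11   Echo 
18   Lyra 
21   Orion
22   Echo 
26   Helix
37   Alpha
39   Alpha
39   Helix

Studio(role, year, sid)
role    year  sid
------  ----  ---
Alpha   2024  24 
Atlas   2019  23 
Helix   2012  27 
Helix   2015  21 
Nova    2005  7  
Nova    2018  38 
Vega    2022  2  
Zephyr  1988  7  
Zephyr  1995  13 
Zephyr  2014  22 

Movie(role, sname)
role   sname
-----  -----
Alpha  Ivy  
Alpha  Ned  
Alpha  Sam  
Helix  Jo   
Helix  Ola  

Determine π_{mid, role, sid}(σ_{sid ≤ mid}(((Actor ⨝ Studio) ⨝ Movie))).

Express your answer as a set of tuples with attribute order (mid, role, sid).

{(26, Helix, 21), (37, Alpha, 24), (39, Alpha, 24), (39, Helix, 21), (39, Helix, 27)}

Natural join on role: {(26, Helix, 2012, 27), (26, Helix, 2015, 21), (37, Alpha, 2024, 24), (39, Alpha, 2024, 24), (39, Helix, 2012, 27), (39, Helix, 2015, 21)}
Natural join on role: {(26, Helix, 2012, 27, Jo), (26, Helix, 2012, 27, Ola), (26, Helix, 2015, 21, Jo), (26, Helix, 2015, 21, Ola), (37, Alpha, 2024, 24, Ivy), (37, Alpha, 2024, 24, Ned), (37, Alpha, 2024, 24, Sam), (39, Alpha, 2024, 24, Ivy), (39, Alpha, 2024, 24, Ned), (39, Alpha, 2024, 24, Sam), (39, Helix, 2012, 27, Jo), (39, Helix, 2012, 27, Ola), (39, Helix, 2015, 21, Jo), (39, Helix, 2015, 21, Ola)}
Apply σ_{sid ≤ mid}; surviving tuples: {(26, Helix, 2015, 21, Jo), (26, Helix, 2015, 21, Ola), (37, Alpha, 2024, 24, Ivy), (37, Alpha, 2024, 24, Ned), (37, Alpha, 2024, 24, Sam), (39, Alpha, 2024, 24, Ivy), (39, Alpha, 2024, 24, Ned), (39, Alpha, 2024, 24, Sam), (39, Helix, 2012, 27, Jo), (39, Helix, 2012, 27, Ola), (39, Helix, 2015, 21, Jo), (39, Helix, 2015, 21, Ola)}
π[mid, role, sid]: project onto (mid, role, sid) (7 duplicate(s) eliminated) → {(26, Helix, 21), (37, Alpha, 24), (39, Alpha, 24), (39, Helix, 21), (39, Helix, 27)}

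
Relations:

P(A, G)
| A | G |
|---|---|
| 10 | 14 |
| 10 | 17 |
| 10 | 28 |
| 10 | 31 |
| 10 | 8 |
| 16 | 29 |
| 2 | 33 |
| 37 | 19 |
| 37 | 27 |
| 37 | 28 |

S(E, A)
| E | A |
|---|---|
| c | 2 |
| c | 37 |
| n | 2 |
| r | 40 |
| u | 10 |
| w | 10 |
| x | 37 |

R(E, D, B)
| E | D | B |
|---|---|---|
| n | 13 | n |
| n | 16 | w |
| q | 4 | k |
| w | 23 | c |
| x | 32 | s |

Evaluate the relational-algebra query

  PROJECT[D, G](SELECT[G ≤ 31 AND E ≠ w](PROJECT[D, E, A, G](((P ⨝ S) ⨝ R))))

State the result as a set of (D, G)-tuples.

{(32, 19), (32, 27), (32, 28)}

Joining P and S on A yields {(10, 14, u), (10, 14, w), (10, 17, u), (10, 17, w), (10, 28, u), (10, 28, w), (10, 31, u), (10, 31, w), (10, 8, u), (10, 8, w), (2, 33, c), (2, 33, n), (37, 19, c), (37, 19, x), (37, 27, c), (37, 27, x), (37, 28, c), (37, 28, x)}.
Joining (P ⨝ S) and R on E yields {(10, 14, w, 23, c), (10, 17, w, 23, c), (10, 28, w, 23, c), (10, 31, w, 23, c), (10, 8, w, 23, c), (2, 33, n, 13, n), (2, 33, n, 16, w), (37, 19, x, 32, s), (37, 27, x, 32, s), (37, 28, x, 32, s)}.
Projecting to D, E, A, G: {(13, n, 2, 33), (16, n, 2, 33), (23, w, 10, 14), (23, w, 10, 17), (23, w, 10, 28), (23, w, 10, 31), (23, w, 10, 8), (32, x, 37, 19), (32, x, 37, 27), (32, x, 37, 28)}
Filtering on G ≤ 31 AND E ≠ w leaves {(32, x, 37, 19), (32, x, 37, 27), (32, x, 37, 28)}.
Projecting to D, G: {(32, 19), (32, 27), (32, 28)}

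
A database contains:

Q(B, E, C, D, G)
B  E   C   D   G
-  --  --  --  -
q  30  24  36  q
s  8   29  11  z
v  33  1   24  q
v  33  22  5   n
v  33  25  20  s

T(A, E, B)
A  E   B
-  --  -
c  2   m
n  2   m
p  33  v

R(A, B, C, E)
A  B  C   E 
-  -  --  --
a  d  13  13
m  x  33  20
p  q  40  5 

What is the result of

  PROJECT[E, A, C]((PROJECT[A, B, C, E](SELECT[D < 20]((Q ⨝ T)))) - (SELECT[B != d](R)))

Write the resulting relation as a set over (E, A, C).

Natural join on B, E: {(v, 33, 1, 24, q, p), (v, 33, 22, 5, n, p), (v, 33, 25, 20, s, p)}
Selection D < 20: {(v, 33, 22, 5, n, p)}
Projecting to A, B, C, E: {(p, v, 22, 33)}
Selection B != d: {(m, x, 33, 20), (p, q, 40, 5)}
Taking the difference: {(p, v, 22, 33)}
Projecting to E, A, C: {(33, p, 22)}

{(33, p, 22)}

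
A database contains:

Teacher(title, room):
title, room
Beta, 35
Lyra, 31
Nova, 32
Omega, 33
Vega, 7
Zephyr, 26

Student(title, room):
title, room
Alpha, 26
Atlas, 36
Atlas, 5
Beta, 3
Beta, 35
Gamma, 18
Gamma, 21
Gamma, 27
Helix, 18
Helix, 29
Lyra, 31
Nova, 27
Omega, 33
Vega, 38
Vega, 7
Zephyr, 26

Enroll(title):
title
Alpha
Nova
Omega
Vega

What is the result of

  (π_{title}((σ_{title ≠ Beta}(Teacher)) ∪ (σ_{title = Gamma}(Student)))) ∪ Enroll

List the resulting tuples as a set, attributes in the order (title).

Selection title ≠ Beta: {(Lyra, 31), (Nova, 32), (Omega, 33), (Vega, 7), (Zephyr, 26)}
Selection title = Gamma: {(Gamma, 18), (Gamma, 21), (Gamma, 27)}
Union: {(Lyra, 31), (Nova, 32), (Omega, 33), (Vega, 7), (Zephyr, 26)} with {(Gamma, 18), (Gamma, 21), (Gamma, 27)} → {(Gamma, 18), (Gamma, 21), (Gamma, 27), (Lyra, 31), (Nova, 32), (Omega, 33), (Vega, 7), (Zephyr, 26)}
π[title]: project onto (title) (2 duplicate(s) eliminated) → {Gamma, Lyra, Nova, Omega, Vega, Zephyr}
Union: {Gamma, Lyra, Nova, Omega, Vega, Zephyr} with {Alpha, Nova, Omega, Vega} → {Alpha, Gamma, Lyra, Nova, Omega, Vega, Zephyr}

{Alpha, Gamma, Lyra, Nova, Omega, Vega, Zephyr}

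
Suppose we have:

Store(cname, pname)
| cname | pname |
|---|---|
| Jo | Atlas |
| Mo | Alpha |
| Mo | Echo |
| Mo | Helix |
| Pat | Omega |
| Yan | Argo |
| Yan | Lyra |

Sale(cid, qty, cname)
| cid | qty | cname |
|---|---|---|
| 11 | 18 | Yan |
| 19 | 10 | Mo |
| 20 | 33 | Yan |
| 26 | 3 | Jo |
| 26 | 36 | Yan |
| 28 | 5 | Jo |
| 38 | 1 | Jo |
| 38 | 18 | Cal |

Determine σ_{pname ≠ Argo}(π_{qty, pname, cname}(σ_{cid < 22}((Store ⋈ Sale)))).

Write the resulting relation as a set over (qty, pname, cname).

{(10, Alpha, Mo), (10, Echo, Mo), (10, Helix, Mo), (18, Lyra, Yan), (33, Lyra, Yan)}

Store ⋈ Sale (natural join on cname): {(Jo, Atlas, 26, 3), (Jo, Atlas, 28, 5), (Jo, Atlas, 38, 1), (Mo, Alpha, 19, 10), (Mo, Echo, 19, 10), (Mo, Helix, 19, 10), (Yan, Argo, 11, 18), (Yan, Argo, 20, 33), (Yan, Argo, 26, 36), (Yan, Lyra, 11, 18), (Yan, Lyra, 20, 33), (Yan, Lyra, 26, 36)}
σ[cid < 22]: keep tuples satisfying cid < 22 → {(Mo, Alpha, 19, 10), (Mo, Echo, 19, 10), (Mo, Helix, 19, 10), (Yan, Argo, 11, 18), (Yan, Argo, 20, 33), (Yan, Lyra, 11, 18), (Yan, Lyra, 20, 33)}
π[qty, pname, cname]: project onto (qty, pname, cname) → {(10, Alpha, Mo), (10, Echo, Mo), (10, Helix, Mo), (18, Argo, Yan), (18, Lyra, Yan), (33, Argo, Yan), (33, Lyra, Yan)}
σ[pname ≠ Argo]: keep tuples satisfying pname ≠ Argo → {(10, Alpha, Mo), (10, Echo, Mo), (10, Helix, Mo), (18, Lyra, Yan), (33, Lyra, Yan)}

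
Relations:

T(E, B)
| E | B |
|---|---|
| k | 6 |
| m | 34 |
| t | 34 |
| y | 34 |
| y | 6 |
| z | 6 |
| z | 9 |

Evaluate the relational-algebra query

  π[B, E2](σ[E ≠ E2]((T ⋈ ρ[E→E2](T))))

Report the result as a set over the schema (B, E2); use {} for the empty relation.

ρ[E→E2]: schema becomes (E2, B); tuples unchanged.
Natural join on B: {(k, 6, k), (k, 6, y), (k, 6, z), (m, 34, m), (m, 34, t), (m, 34, y), (t, 34, m), (t, 34, t), (t, 34, y), (y, 34, m), (y, 34, t), (y, 34, y), (y, 6, k), (y, 6, y), (y, 6, z), (z, 6, k), (z, 6, y), (z, 6, z), (z, 9, z)}
Apply σ_{E ≠ E2}; surviving tuples: {(k, 6, y), (k, 6, z), (m, 34, t), (m, 34, y), (t, 34, m), (t, 34, y), (y, 34, m), (y, 34, t), (y, 6, k), (y, 6, z), (z, 6, k), (z, 6, y)}
Keep only column(s) B, E2 (6 duplicate(s) eliminated): {(34, m), (34, t), (34, y), (6, k), (6, y), (6, z)}

{(34, m), (34, t), (34, y), (6, k), (6, y), (6, z)}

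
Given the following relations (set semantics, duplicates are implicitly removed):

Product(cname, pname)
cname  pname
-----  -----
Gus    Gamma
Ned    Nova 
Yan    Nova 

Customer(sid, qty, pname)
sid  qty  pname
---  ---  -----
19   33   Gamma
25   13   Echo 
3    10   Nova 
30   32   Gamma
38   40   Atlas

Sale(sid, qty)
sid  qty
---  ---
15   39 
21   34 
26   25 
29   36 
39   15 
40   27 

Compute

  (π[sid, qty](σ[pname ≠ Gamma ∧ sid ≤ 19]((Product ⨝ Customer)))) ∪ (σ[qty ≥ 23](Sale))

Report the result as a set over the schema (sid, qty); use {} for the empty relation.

{(15, 39), (21, 34), (26, 25), (29, 36), (3, 10), (40, 27)}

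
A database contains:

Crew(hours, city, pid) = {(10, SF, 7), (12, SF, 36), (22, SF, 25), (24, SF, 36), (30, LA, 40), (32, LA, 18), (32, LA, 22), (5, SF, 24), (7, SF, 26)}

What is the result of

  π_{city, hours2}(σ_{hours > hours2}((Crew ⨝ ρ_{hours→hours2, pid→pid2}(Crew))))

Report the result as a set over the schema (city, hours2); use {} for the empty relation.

ρ[hours→hours2, pid→pid2]: schema becomes (hours2, city, pid2); tuples unchanged.
Natural join on city: {(10, SF, 7, 10, 7), (10, SF, 7, 12, 36), (10, SF, 7, 22, 25), (10, SF, 7, 24, 36), (10, SF, 7, 5, 24), (10, SF, 7, 7, 26), (12, SF, 36, 10, 7), (12, SF, 36, 12, 36), (12, SF, 36, 22, 25), (12, SF, 36, 24, 36), (12, SF, 36, 5, 24), (12, SF, 36, 7, 26), (22, SF, 25, 10, 7), (22, SF, 25, 12, 36), (22, SF, 25, 22, 25), (22, SF, 25, 24, 36), (22, SF, 25, 5, 24), (22, SF, 25, 7, 26), (24, SF, 36, 10, 7), (24, SF, 36, 12, 36), (24, SF, 36, 22, 25), (24, SF, 36, 24, 36), (24, SF, 36, 5, 24), (24, SF, 36, 7, 26), (30, LA, 40, 30, 40), (30, LA, 40, 32, 18), (30, LA, 40, 32, 22), (32, LA, 18, 30, 40), (32, LA, 18, 32, 18), (32, LA, 18, 32, 22), (32, LA, 22, 30, 40), (32, LA, 22, 32, 18), (32, LA, 22, 32, 22), (5, SF, 24, 10, 7), (5, SF, 24, 12, 36), (5, SF, 24, 22, 25), (5, SF, 24, 24, 36), (5, SF, 24, 5, 24), (5, SF, 24, 7, 26), (7, SF, 26, 10, 7), (7, SF, 26, 12, 36), (7, SF, 26, 22, 25), (7, SF, 26, 24, 36), (7, SF, 26, 5, 24), (7, SF, 26, 7, 26)}
Selection hours > hours2: {(10, SF, 7, 5, 24), (10, SF, 7, 7, 26), (12, SF, 36, 10, 7), (12, SF, 36, 5, 24), (12, SF, 36, 7, 26), (22, SF, 25, 10, 7), (22, SF, 25, 12, 36), (22, SF, 25, 5, 24), (22, SF, 25, 7, 26), (24, SF, 36, 10, 7), (24, SF, 36, 12, 36), (24, SF, 36, 22, 25), (24, SF, 36, 5, 24), (24, SF, 36, 7, 26), (32, LA, 18, 30, 40), (32, LA, 22, 30, 40), (7, SF, 26, 5, 24)}
π_{city, hours2} gives {(LA, 30), (SF, 10), (SF, 12), (SF, 22), (SF, 5), (SF, 7)} (11 duplicate(s) eliminated).

{(LA, 30), (SF, 10), (SF, 12), (SF, 22), (SF, 5), (SF, 7)}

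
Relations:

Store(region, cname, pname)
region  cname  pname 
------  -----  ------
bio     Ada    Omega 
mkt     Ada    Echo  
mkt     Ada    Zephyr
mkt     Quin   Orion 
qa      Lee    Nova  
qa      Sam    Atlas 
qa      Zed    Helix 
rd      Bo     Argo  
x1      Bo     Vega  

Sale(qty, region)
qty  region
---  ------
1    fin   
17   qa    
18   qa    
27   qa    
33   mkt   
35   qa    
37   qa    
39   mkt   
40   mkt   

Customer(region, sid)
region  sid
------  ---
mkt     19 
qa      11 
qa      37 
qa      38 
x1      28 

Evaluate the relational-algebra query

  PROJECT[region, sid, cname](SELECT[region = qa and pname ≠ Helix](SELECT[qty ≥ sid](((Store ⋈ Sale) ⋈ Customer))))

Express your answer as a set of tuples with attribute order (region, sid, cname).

{(qa, 11, Lee), (qa, 11, Sam), (qa, 37, Lee), (qa, 37, Sam)}

Store ⋈ Sale (natural join on region): {(mkt, Ada, Echo, 33), (mkt, Ada, Echo, 39), (mkt, Ada, Echo, 40), (mkt, Ada, Zephyr, 33), (mkt, Ada, Zephyr, 39), (mkt, Ada, Zephyr, 40), (mkt, Quin, Orion, 33), (mkt, Quin, Orion, 39), (mkt, Quin, Orion, 40), (qa, Lee, Nova, 17), (qa, Lee, Nova, 18), (qa, Lee, Nova, 27), (qa, Lee, Nova, 35), (qa, Lee, Nova, 37), (qa, Sam, Atlas, 17), (qa, Sam, Atlas, 18), (qa, Sam, Atlas, 27), (qa, Sam, Atlas, 35), (qa, Sam, Atlas, 37), (qa, Zed, Helix, 17), (qa, Zed, Helix, 18), (qa, Zed, Helix, 27), (qa, Zed, Helix, 35), (qa, Zed, Helix, 37)}
(Store ⋈ Sale) ⋈ Customer (natural join on region): {(mkt, Ada, Echo, 33, 19), (mkt, Ada, Echo, 39, 19), (mkt, Ada, Echo, 40, 19), (mkt, Ada, Zephyr, 33, 19), (mkt, Ada, Zephyr, 39, 19), (mkt, Ada, Zephyr, 40, 19), (mkt, Quin, Orion, 33, 19), (mkt, Quin, Orion, 39, 19), (mkt, Quin, Orion, 40, 19), (qa, Lee, Nova, 17, 11), (qa, Lee, Nova, 17, 37), (qa, Lee, Nova, 17, 38), (qa, Lee, Nova, 18, 11), (qa, Lee, Nova, 18, 37), (qa, Lee, Nova, 18, 38), (qa, Lee, Nova, 27, 11), (qa, Lee, Nova, 27, 37), (qa, Lee, Nova, 27, 38), (qa, Lee, Nova, 35, 11), (qa, Lee, Nova, 35, 37), (qa, Lee, Nova, 35, 38), (qa, Lee, Nova, 37, 11), (qa, Lee, Nova, 37, 37), (qa, Lee, Nova, 37, 38), (qa, Sam, Atlas, 17, 11), (qa, Sam, Atlas, 17, 37), (qa, Sam, Atlas, 17, 38), (qa, Sam, Atlas, 18, 11), (qa, Sam, Atlas, 18, 37), (qa, Sam, Atlas, 18, 38), (qa, Sam, Atlas, 27, 11), (qa, Sam, Atlas, 27, 37), (qa, Sam, Atlas, 27, 38), (qa, Sam, Atlas, 35, 11), (qa, Sam, Atlas, 35, 37), (qa, Sam, Atlas, 35, 38), (qa, Sam, Atlas, 37, 11), (qa, Sam, Atlas, 37, 37), (qa, Sam, Atlas, 37, 38), (qa, Zed, Helix, 17, 11), (qa, Zed, Helix, 17, 37), (qa, Zed, Helix, 17, 38), (qa, Zed, Helix, 18, 11), (qa, Zed, Helix, 18, 37), (qa, Zed, Helix, 18, 38), (qa, Zed, Helix, 27, 11), (qa, Zed, Helix, 27, 37), (qa, Zed, Helix, 27, 38), (qa, Zed, Helix, 35, 11), (qa, Zed, Helix, 35, 37), (qa, Zed, Helix, 35, 38), (qa, Zed, Helix, 37, 11), (qa, Zed, Helix, 37, 37), (qa, Zed, Helix, 37, 38)}
σ[qty ≥ sid]: keep tuples satisfying qty ≥ sid → {(mkt, Ada, Echo, 33, 19), (mkt, Ada, Echo, 39, 19), (mkt, Ada, Echo, 40, 19), (mkt, Ada, Zephyr, 33, 19), (mkt, Ada, Zephyr, 39, 19), (mkt, Ada, Zephyr, 40, 19), (mkt, Quin, Orion, 33, 19), (mkt, Quin, Orion, 39, 19), (mkt, Quin, Orion, 40, 19), (qa, Lee, Nova, 17, 11), (qa, Lee, Nova, 18, 11), (qa, Lee, Nova, 27, 11), (qa, Lee, Nova, 35, 11), (qa, Lee, Nova, 37, 11), (qa, Lee, Nova, 37, 37), (qa, Sam, Atlas, 17, 11), (qa, Sam, Atlas, 18, 11), (qa, Sam, Atlas, 27, 11), (qa, Sam, Atlas, 35, 11), (qa, Sam, Atlas, 37, 11), (qa, Sam, Atlas, 37, 37), (qa, Zed, Helix, 17, 11), (qa, Zed, Helix, 18, 11), (qa, Zed, Helix, 27, 11), (qa, Zed, Helix, 35, 11), (qa, Zed, Helix, 37, 11), (qa, Zed, Helix, 37, 37)}
σ[region = qa and pname ≠ Helix]: keep tuples satisfying region = qa and pname ≠ Helix → {(qa, Lee, Nova, 17, 11), (qa, Lee, Nova, 18, 11), (qa, Lee, Nova, 27, 11), (qa, Lee, Nova, 35, 11), (qa, Lee, Nova, 37, 11), (qa, Lee, Nova, 37, 37), (qa, Sam, Atlas, 17, 11), (qa, Sam, Atlas, 18, 11), (qa, Sam, Atlas, 27, 11), (qa, Sam, Atlas, 35, 11), (qa, Sam, Atlas, 37, 11), (qa, Sam, Atlas, 37, 37)}
π[region, sid, cname]: project onto (region, sid, cname) (8 duplicate(s) eliminated) → {(qa, 11, Lee), (qa, 11, Sam), (qa, 37, Lee), (qa, 37, Sam)}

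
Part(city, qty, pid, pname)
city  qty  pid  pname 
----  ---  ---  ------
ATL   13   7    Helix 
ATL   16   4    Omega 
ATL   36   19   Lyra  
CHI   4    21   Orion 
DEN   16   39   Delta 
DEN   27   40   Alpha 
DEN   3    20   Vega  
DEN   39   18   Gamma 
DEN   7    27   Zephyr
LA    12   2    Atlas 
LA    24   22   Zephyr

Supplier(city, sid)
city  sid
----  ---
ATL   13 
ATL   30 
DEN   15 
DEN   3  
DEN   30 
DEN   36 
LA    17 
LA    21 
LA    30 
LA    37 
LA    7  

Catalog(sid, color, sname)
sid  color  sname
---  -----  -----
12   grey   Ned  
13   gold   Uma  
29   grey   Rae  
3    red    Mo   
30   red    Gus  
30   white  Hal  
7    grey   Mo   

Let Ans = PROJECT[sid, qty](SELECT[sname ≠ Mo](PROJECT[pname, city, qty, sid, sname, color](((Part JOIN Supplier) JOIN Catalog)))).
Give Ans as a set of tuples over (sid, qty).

{(13, 13), (13, 16), (13, 36), (30, 12), (30, 13), (30, 16), (30, 24), (30, 27), (30, 3), (30, 36), (30, 39), (30, 7)}

Part ⋈ Supplier (natural join on city): {(ATL, 13, 7, Helix, 13), (ATL, 13, 7, Helix, 30), (ATL, 16, 4, Omega, 13), (ATL, 16, 4, Omega, 30), (ATL, 36, 19, Lyra, 13), (ATL, 36, 19, Lyra, 30), (DEN, 16, 39, Delta, 15), (DEN, 16, 39, Delta, 3), (DEN, 16, 39, Delta, 30), (DEN, 16, 39, Delta, 36), (DEN, 27, 40, Alpha, 15), (DEN, 27, 40, Alpha, 3), (DEN, 27, 40, Alpha, 30), (DEN, 27, 40, Alpha, 36), (DEN, 3, 20, Vega, 15), (DEN, 3, 20, Vega, 3), (DEN, 3, 20, Vega, 30), (DEN, 3, 20, Vega, 36), (DEN, 39, 18, Gamma, 15), (DEN, 39, 18, Gamma, 3), (DEN, 39, 18, Gamma, 30), (DEN, 39, 18, Gamma, 36), (DEN, 7, 27, Zephyr, 15), (DEN, 7, 27, Zephyr, 3), (DEN, 7, 27, Zephyr, 30), (DEN, 7, 27, Zephyr, 36), (LA, 12, 2, Atlas, 17), (LA, 12, 2, Atlas, 21), (LA, 12, 2, Atlas, 30), (LA, 12, 2, Atlas, 37), (LA, 12, 2, Atlas, 7), (LA, 24, 22, Zephyr, 17), (LA, 24, 22, Zephyr, 21), (LA, 24, 22, Zephyr, 30), (LA, 24, 22, Zephyr, 37), (LA, 24, 22, Zephyr, 7)}
(Part JOIN Supplier) ⋈ Catalog (natural join on sid): {(ATL, 13, 7, Helix, 13, gold, Uma), (ATL, 13, 7, Helix, 30, red, Gus), (ATL, 13, 7, Helix, 30, white, Hal), (ATL, 16, 4, Omega, 13, gold, Uma), (ATL, 16, 4, Omega, 30, red, Gus), (ATL, 16, 4, Omega, 30, white, Hal), (ATL, 36, 19, Lyra, 13, gold, Uma), (ATL, 36, 19, Lyra, 30, red, Gus), (ATL, 36, 19, Lyra, 30, white, Hal), (DEN, 16, 39, Delta, 3, red, Mo), (DEN, 16, 39, Delta, 30, red, Gus), (DEN, 16, 39, Delta, 30, white, Hal), (DEN, 27, 40, Alpha, 3, red, Mo), (DEN, 27, 40, Alpha, 30, red, Gus), (DEN, 27, 40, Alpha, 30, white, Hal), (DEN, 3, 20, Vega, 3, red, Mo), (DEN, 3, 20, Vega, 30, red, Gus), (DEN, 3, 20, Vega, 30, white, Hal), (DEN, 39, 18, Gamma, 3, red, Mo), (DEN, 39, 18, Gamma, 30, red, Gus), (DEN, 39, 18, Gamma, 30, white, Hal), (DEN, 7, 27, Zephyr, 3, red, Mo), (DEN, 7, 27, Zephyr, 30, red, Gus), (DEN, 7, 27, Zephyr, 30, white, Hal), (LA, 12, 2, Atlas, 30, red, Gus), (LA, 12, 2, Atlas, 30, white, Hal), (LA, 12, 2, Atlas, 7, grey, Mo), (LA, 24, 22, Zephyr, 30, red, Gus), (LA, 24, 22, Zephyr, 30, white, Hal), (LA, 24, 22, Zephyr, 7, grey, Mo)}
π[pname, city, qty, sid, sname, color]: project onto (pname, city, qty, sid, sname, color) → {(Alpha, DEN, 27, 3, Mo, red), (Alpha, DEN, 27, 30, Gus, red), (Alpha, DEN, 27, 30, Hal, white), (Atlas, LA, 12, 30, Gus, red), (Atlas, LA, 12, 30, Hal, white), (Atlas, LA, 12, 7, Mo, grey), (Delta, DEN, 16, 3, Mo, red), (Delta, DEN, 16, 30, Gus, red), (Delta, DEN, 16, 30, Hal, white), (Gamma, DEN, 39, 3, Mo, red), (Gamma, DEN, 39, 30, Gus, red), (Gamma, DEN, 39, 30, Hal, white), (Helix, ATL, 13, 13, Uma, gold), (Helix, ATL, 13, 30, Gus, red), (Helix, ATL, 13, 30, Hal, white), (Lyra, ATL, 36, 13, Uma, gold), (Lyra, ATL, 36, 30, Gus, red), (Lyra, ATL, 36, 30, Hal, white), (Omega, ATL, 16, 13, Uma, gold), (Omega, ATL, 16, 30, Gus, red), (Omega, ATL, 16, 30, Hal, white), (Vega, DEN, 3, 3, Mo, red), (Vega, DEN, 3, 30, Gus, red), (Vega, DEN, 3, 30, Hal, white), (Zephyr, DEN, 7, 3, Mo, red), (Zephyr, DEN, 7, 30, Gus, red), (Zephyr, DEN, 7, 30, Hal, white), (Zephyr, LA, 24, 30, Gus, red), (Zephyr, LA, 24, 30, Hal, white), (Zephyr, LA, 24, 7, Mo, grey)}
Selection sname ≠ Mo: {(Alpha, DEN, 27, 30, Gus, red), (Alpha, DEN, 27, 30, Hal, white), (Atlas, LA, 12, 30, Gus, red), (Atlas, LA, 12, 30, Hal, white), (Delta, DEN, 16, 30, Gus, red), (Delta, DEN, 16, 30, Hal, white), (Gamma, DEN, 39, 30, Gus, red), (Gamma, DEN, 39, 30, Hal, white), (Helix, ATL, 13, 13, Uma, gold), (Helix, ATL, 13, 30, Gus, red), (Helix, ATL, 13, 30, Hal, white), (Lyra, ATL, 36, 13, Uma, gold), (Lyra, ATL, 36, 30, Gus, red), (Lyra, ATL, 36, 30, Hal, white), (Omega, ATL, 16, 13, Uma, gold), (Omega, ATL, 16, 30, Gus, red), (Omega, ATL, 16, 30, Hal, white), (Vega, DEN, 3, 30, Gus, red), (Vega, DEN, 3, 30, Hal, white), (Zephyr, DEN, 7, 30, Gus, red), (Zephyr, DEN, 7, 30, Hal, white), (Zephyr, LA, 24, 30, Gus, red), (Zephyr, LA, 24, 30, Hal, white)}
π[sid, qty]: project onto (sid, qty) (11 duplicate(s) eliminated) → {(13, 13), (13, 16), (13, 36), (30, 12), (30, 13), (30, 16), (30, 24), (30, 27), (30, 3), (30, 36), (30, 39), (30, 7)}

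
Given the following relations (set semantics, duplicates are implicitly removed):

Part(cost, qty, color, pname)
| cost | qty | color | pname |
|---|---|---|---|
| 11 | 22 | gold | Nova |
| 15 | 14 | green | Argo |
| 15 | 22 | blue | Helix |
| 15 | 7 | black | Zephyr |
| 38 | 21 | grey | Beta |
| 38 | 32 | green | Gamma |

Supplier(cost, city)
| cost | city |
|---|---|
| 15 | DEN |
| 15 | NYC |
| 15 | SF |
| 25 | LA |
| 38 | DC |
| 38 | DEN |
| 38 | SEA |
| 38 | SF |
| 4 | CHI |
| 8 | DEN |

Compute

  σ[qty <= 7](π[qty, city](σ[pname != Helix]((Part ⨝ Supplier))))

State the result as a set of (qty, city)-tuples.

{(7, DEN), (7, NYC), (7, SF)}

Natural join on cost: {(15, 14, green, Argo, DEN), (15, 14, green, Argo, NYC), (15, 14, green, Argo, SF), (15, 22, blue, Helix, DEN), (15, 22, blue, Helix, NYC), (15, 22, blue, Helix, SF), (15, 7, black, Zephyr, DEN), (15, 7, black, Zephyr, NYC), (15, 7, black, Zephyr, SF), (38, 21, grey, Beta, DC), (38, 21, grey, Beta, DEN), (38, 21, grey, Beta, SEA), (38, 21, grey, Beta, SF), (38, 32, green, Gamma, DC), (38, 32, green, Gamma, DEN), (38, 32, green, Gamma, SEA), (38, 32, green, Gamma, SF)}
Apply σ_{pname != Helix}; surviving tuples: {(15, 14, green, Argo, DEN), (15, 14, green, Argo, NYC), (15, 14, green, Argo, SF), (15, 7, black, Zephyr, DEN), (15, 7, black, Zephyr, NYC), (15, 7, black, Zephyr, SF), (38, 21, grey, Beta, DC), (38, 21, grey, Beta, DEN), (38, 21, grey, Beta, SEA), (38, 21, grey, Beta, SF), (38, 32, green, Gamma, DC), (38, 32, green, Gamma, DEN), (38, 32, green, Gamma, SEA), (38, 32, green, Gamma, SF)}
Keep only column(s) qty, city: {(14, DEN), (14, NYC), (14, SF), (21, DC), (21, DEN), (21, SEA), (21, SF), (32, DC), (32, DEN), (32, SEA), (32, SF), (7, DEN), (7, NYC), (7, SF)}
Apply σ_{qty <= 7}; surviving tuples: {(7, DEN), (7, NYC), (7, SF)}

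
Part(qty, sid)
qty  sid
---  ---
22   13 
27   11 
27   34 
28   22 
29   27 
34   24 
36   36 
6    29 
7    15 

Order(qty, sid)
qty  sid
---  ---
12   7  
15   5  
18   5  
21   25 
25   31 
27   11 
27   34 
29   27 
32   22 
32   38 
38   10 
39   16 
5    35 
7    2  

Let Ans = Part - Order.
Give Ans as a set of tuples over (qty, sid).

{(22, 13), (28, 22), (34, 24), (36, 36), (6, 29), (7, 15)}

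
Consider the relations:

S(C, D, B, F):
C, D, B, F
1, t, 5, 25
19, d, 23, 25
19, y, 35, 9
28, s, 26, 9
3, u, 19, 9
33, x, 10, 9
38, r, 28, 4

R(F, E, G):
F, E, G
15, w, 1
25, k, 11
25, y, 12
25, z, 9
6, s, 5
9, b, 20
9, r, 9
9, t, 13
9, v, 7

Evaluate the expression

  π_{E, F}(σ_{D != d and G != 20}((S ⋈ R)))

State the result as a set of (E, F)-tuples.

{(k, 25), (r, 9), (t, 9), (v, 9), (y, 25), (z, 25)}

Joining S and R on F yields {(1, t, 5, 25, k, 11), (1, t, 5, 25, y, 12), (1, t, 5, 25, z, 9), (19, d, 23, 25, k, 11), (19, d, 23, 25, y, 12), (19, d, 23, 25, z, 9), (19, y, 35, 9, b, 20), (19, y, 35, 9, r, 9), (19, y, 35, 9, t, 13), (19, y, 35, 9, v, 7), (28, s, 26, 9, b, 20), (28, s, 26, 9, r, 9), (28, s, 26, 9, t, 13), (28, s, 26, 9, v, 7), (3, u, 19, 9, b, 20), (3, u, 19, 9, r, 9), (3, u, 19, 9, t, 13), (3, u, 19, 9, v, 7), (33, x, 10, 9, b, 20), (33, x, 10, 9, r, 9), (33, x, 10, 9, t, 13), (33, x, 10, 9, v, 7)}.
σ[D != d and G != 20]: keep tuples satisfying D != d and G != 20 → {(1, t, 5, 25, k, 11), (1, t, 5, 25, y, 12), (1, t, 5, 25, z, 9), (19, y, 35, 9, r, 9), (19, y, 35, 9, t, 13), (19, y, 35, 9, v, 7), (28, s, 26, 9, r, 9), (28, s, 26, 9, t, 13), (28, s, 26, 9, v, 7), (3, u, 19, 9, r, 9), (3, u, 19, 9, t, 13), (3, u, 19, 9, v, 7), (33, x, 10, 9, r, 9), (33, x, 10, 9, t, 13), (33, x, 10, 9, v, 7)}
Keep only column(s) E, F (9 duplicate(s) eliminated): {(k, 25), (r, 9), (t, 9), (v, 9), (y, 25), (z, 25)}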